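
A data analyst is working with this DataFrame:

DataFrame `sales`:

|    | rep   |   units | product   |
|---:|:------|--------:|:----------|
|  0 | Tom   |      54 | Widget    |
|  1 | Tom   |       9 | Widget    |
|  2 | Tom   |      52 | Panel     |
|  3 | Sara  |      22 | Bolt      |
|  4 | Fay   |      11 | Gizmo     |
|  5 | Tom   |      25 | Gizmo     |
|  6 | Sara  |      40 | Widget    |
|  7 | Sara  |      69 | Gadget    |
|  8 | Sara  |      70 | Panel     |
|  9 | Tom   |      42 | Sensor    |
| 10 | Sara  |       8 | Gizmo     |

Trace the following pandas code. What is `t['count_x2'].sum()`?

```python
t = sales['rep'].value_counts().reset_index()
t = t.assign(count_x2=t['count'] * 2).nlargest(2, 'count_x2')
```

value_counts of rep:
rep
Tom     5
Sara    5
Fay     1
Name: count, dtype: int64
reset_index():
    rep  count
0   Tom      5
1  Sara      5
2   Fay      1
add column count_x2 = t['count'] * 2:
    rep  count  count_x2
0   Tom      5        10
1  Sara      5        10
2   Fay      1         2
take 2 rows with largest count_x2:
    rep  count  count_x2
0   Tom      5        10
1  Sara      5        10

20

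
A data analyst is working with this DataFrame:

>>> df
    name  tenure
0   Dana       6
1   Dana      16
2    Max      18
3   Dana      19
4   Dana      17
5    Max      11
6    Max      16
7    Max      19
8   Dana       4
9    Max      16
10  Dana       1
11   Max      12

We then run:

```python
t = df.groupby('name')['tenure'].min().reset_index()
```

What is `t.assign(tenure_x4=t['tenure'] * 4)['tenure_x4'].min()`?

group by name, min of tenure:
name
Dana     1
Max     11
Name: tenure, dtype: int64
reset_index():
   name  tenure
0  Dana       1
1   Max      11
add column tenure_x4 = t['tenure'] * 4:
   name  tenure  tenure_x4
0  Dana       1          4
1   Max      11         44

4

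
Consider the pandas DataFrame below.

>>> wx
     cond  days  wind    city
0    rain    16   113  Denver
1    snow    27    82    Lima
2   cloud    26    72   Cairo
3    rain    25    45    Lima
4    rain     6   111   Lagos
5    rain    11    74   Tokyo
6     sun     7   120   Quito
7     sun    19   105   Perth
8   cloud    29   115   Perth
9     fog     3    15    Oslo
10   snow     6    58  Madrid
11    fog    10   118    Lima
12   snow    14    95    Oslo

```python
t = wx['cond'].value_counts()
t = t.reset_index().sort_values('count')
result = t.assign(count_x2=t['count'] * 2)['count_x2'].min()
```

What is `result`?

value_counts of cond:
cond
rain     4
snow     3
cloud    2
sun      2
fog      2
Name: count, dtype: int64
reset_index():
    cond  count
0   rain      4
1   snow      3
2  cloud      2
3    sun      2
4    fog      2
sort by count:
    cond  count
2  cloud      2
3    sun      2
4    fog      2
1   snow      3
0   rain      4
add column count_x2 = t['count'] * 2:
    cond  count  count_x2
2  cloud      2         4
3    sun      2         4
4    fog      2         4
1   snow      3         6
0   rain      4         8
Reading off the min of column 'count_x2', we get 4.

4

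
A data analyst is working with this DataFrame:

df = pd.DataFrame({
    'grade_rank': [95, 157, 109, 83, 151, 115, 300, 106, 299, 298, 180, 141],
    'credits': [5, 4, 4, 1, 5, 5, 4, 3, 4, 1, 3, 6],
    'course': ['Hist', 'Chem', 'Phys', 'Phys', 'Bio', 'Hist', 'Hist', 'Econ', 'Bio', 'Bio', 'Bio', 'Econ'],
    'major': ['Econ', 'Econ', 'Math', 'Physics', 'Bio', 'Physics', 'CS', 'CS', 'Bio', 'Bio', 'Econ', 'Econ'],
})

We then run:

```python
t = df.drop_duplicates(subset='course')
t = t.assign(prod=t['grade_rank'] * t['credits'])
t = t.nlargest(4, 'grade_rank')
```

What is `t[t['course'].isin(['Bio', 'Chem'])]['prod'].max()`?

755

drop duplicate course (keep=first):
   grade_rank  credits course major
0          95        5   Hist  Econ
1         157        4   Chem  Econ
2         109        4   Phys  Math
4         151        5    Bio   Bio
7         106        3   Econ    CS
add column prod = t['grade_rank'] * t['credits']:
   grade_rank  credits course major  prod
0          95        5   Hist  Econ   475
1         157        4   Chem  Econ   628
2         109        4   Phys  Math   436
4         151        5    Bio   Bio   755
7         106        3   Econ    CS   318
take 4 rows with largest grade_rank:
   grade_rank  credits course major  prod
1         157        4   Chem  Econ   628
4         151        5    Bio   Bio   755
2         109        4   Phys  Math   436
7         106        3   Econ    CS   318
filter rows where course in ['Bio', 'Chem']:
   grade_rank  credits course major  prod
1         157        4   Chem  Econ   628
4         151        5    Bio   Bio   755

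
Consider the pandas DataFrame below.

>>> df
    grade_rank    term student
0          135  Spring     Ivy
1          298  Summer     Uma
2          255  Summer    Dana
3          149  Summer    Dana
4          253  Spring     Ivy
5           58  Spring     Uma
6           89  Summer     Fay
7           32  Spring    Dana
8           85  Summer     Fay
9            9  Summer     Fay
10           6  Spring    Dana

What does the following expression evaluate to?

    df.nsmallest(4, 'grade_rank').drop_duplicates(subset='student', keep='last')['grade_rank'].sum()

take 4 rows with smallest grade_rank:
    grade_rank    term student
10           6  Spring    Dana
9            9  Summer     Fay
7           32  Spring    Dana
5           58  Spring     Uma
drop duplicate student (keep=last):
   grade_rank    term student
9           9  Summer     Fay
7          32  Spring    Dana
5          58  Spring     Uma
Then the sum of column 'grade_rank': 99

99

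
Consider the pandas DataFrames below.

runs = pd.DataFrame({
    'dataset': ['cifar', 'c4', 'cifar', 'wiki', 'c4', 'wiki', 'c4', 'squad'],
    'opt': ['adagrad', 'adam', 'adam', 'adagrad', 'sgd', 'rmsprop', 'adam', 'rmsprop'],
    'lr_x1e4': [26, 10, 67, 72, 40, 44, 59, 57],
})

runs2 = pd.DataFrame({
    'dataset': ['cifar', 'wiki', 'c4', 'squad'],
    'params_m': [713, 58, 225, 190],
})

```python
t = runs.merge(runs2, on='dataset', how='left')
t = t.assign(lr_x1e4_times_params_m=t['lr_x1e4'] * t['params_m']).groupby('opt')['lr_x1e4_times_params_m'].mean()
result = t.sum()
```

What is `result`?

merge on 'dataset' (how='left') → 8 rows:
  dataset      opt  lr_x1e4  params_m
0   cifar  adagrad       26       713
1      c4     adam       10       225
2   cifar     adam       67       713
3    wiki  adagrad       72        58
4      c4      sgd       40       225
5    wiki  rmsprop       44        58
6      c4     adam       59       225
7   squad  rmsprop       57       190
add column lr_x1e4_times_params_m = t['lr_x1e4'] * t['params_m']:
  dataset      opt  lr_x1e4  params_m  lr_x1e4_times_params_m
0   cifar  adagrad       26       713                   18538
1      c4     adam       10       225                    2250
2   cifar     adam       67       713                   47771
3    wiki  adagrad       72        58                    4176
4      c4      sgd       40       225                    9000
5    wiki  rmsprop       44        58                    2552
6      c4     adam       59       225                   13275
7   squad  rmsprop       57       190                   10830
group by opt, mean of lr_x1e4_times_params_m:
opt
adagrad    11357.000000
adam       21098.666667
rmsprop     6691.000000
sgd         9000.000000
Name: lr_x1e4_times_params_m, dtype: float64
Hence 48146.6666667.

48146.6666667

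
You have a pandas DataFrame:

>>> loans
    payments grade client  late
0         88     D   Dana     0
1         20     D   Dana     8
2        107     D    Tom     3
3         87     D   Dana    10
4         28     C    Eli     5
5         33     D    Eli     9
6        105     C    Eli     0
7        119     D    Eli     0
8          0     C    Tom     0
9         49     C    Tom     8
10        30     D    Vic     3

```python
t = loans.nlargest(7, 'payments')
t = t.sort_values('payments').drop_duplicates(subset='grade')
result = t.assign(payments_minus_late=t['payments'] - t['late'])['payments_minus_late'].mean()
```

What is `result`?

32.5

take 7 rows with largest payments:
   payments grade client  late
7       119     D    Eli     0
2       107     D    Tom     3
6       105     C    Eli     0
0        88     D   Dana     0
3        87     D   Dana    10
9        49     C    Tom     8
5        33     D    Eli     9
sort by payments:
   payments grade client  late
5        33     D    Eli     9
9        49     C    Tom     8
3        87     D   Dana    10
0        88     D   Dana     0
6       105     C    Eli     0
2       107     D    Tom     3
7       119     D    Eli     0
drop duplicate grade (keep=first):
   payments grade client  late
5        33     D    Eli     9
9        49     C    Tom     8
add column payments_minus_late = t['payments'] - t['late']:
   payments grade client  late  payments_minus_late
5        33     D    Eli     9                   24
9        49     C    Tom     8                   41
Finally, mean of column 'payments_minus_late' = 32.5.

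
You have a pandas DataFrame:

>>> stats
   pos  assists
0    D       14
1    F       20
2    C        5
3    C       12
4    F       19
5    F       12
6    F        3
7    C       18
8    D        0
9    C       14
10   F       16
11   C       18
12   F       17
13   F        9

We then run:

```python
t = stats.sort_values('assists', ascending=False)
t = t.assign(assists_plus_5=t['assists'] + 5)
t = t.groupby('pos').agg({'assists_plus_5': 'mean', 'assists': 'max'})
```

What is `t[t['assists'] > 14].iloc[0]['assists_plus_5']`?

sort by assists descending:
   pos  assists
1    F       20
4    F       19
7    C       18
11   C       18
12   F       17
10   F       16
0    D       14
9    C       14
3    C       12
5    F       12
13   F        9
2    C        5
6    F        3
8    D        0
add column assists_plus_5 = t['assists'] + 5:
   pos  assists  assists_plus_5
1    F       20              25
4    F       19              24
7    C       18              23
11   C       18              23
12   F       17              22
10   F       16              21
0    D       14              19
9    C       14              19
3    C       12              17
5    F       12              17
13   F        9              14
2    C        5              10
6    F        3               8
8    D        0               5
group by pos: mean(assists_plus_5), max(assists):
     assists_plus_5  assists
pos                         
C         18.400000       18
D         12.000000       14
F         18.714286       20
filter rows where assists > 14:
     assists_plus_5  assists
pos                         
C         18.400000       18
F         18.714286       20
So iloc[0]['assists_plus_5'] = 18.4.

18.4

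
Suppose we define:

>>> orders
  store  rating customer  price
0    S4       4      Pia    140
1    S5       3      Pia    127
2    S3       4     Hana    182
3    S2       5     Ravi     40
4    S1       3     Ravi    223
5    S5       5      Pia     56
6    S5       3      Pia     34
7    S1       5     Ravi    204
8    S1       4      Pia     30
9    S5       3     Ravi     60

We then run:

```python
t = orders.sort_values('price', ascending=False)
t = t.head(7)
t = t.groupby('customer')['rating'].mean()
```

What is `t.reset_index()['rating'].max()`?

4.0

sort by price descending:
  store  rating customer  price
4    S1       3     Ravi    223
7    S1       5     Ravi    204
2    S3       4     Hana    182
0    S4       4      Pia    140
1    S5       3      Pia    127
9    S5       3     Ravi     60
5    S5       5      Pia     56
3    S2       5     Ravi     40
6    S5       3      Pia     34
8    S1       4      Pia     30
take first 7 rows:
  store  rating customer  price
4    S1       3     Ravi    223
7    S1       5     Ravi    204
2    S3       4     Hana    182
0    S4       4      Pia    140
1    S5       3      Pia    127
9    S5       3     Ravi     60
5    S5       5      Pia     56
group by customer, mean of rating:
customer
Hana    4.000000
Pia     4.000000
Ravi    3.666667
Name: rating, dtype: float64
reset_index():
  customer    rating
0     Hana  4.000000
1      Pia  4.000000
2     Ravi  3.666667
So max() = 4.0.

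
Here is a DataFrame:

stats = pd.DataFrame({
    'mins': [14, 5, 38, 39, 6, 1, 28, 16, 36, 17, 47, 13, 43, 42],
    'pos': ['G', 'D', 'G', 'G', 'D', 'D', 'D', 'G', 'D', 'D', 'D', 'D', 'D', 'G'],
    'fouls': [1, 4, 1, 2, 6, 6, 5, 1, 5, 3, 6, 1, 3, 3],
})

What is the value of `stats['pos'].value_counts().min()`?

5

value_counts of pos:
pos
D    9
G    5
Name: count, dtype: int64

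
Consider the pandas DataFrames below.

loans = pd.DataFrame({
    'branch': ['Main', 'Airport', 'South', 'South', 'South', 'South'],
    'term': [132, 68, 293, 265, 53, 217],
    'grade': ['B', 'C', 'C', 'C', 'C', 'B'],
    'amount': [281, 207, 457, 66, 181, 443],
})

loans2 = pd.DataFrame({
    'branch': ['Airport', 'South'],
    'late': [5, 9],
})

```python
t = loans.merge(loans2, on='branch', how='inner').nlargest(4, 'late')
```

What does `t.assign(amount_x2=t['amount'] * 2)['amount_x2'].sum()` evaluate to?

merge on 'branch' (how='inner') → 5 rows:
    branch  term grade  amount  late
0  Airport    68     C     207     5
1    South   293     C     457     9
2    South   265     C      66     9
3    South    53     C     181     9
4    South   217     B     443     9
take 4 rows with largest late:
  branch  term grade  amount  late
1  South   293     C     457     9
2  South   265     C      66     9
3  South    53     C     181     9
4  South   217     B     443     9
add column amount_x2 = t['amount'] * 2:
  branch  term grade  amount  late  amount_x2
1  South   293     C     457     9        914
2  South   265     C      66     9        132
3  South    53     C     181     9        362
4  South   217     B     443     9        886
So sum() = 2294.

2294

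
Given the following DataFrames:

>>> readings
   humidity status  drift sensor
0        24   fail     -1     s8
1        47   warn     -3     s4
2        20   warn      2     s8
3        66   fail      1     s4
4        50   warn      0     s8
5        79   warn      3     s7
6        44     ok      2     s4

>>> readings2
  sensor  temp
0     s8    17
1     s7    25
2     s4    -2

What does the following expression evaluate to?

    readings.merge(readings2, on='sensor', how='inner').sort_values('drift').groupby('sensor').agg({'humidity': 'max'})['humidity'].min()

merge on 'sensor' (how='inner') → 7 rows:
   humidity status  drift sensor  temp
0        24   fail     -1     s8    17
1        47   warn     -3     s4    -2
2        20   warn      2     s8    17
3        66   fail      1     s4    -2
4        50   warn      0     s8    17
5        79   warn      3     s7    25
6        44     ok      2     s4    -2
sort by drift:
   humidity status  drift sensor  temp
1        47   warn     -3     s4    -2
0        24   fail     -1     s8    17
4        50   warn      0     s8    17
3        66   fail      1     s4    -2
2        20   warn      2     s8    17
6        44     ok      2     s4    -2
5        79   warn      3     s7    25
group by sensor, max of humidity:
        humidity
sensor          
s4            66
s7            79
s8            50
Then the min of column 'humidity': 50

50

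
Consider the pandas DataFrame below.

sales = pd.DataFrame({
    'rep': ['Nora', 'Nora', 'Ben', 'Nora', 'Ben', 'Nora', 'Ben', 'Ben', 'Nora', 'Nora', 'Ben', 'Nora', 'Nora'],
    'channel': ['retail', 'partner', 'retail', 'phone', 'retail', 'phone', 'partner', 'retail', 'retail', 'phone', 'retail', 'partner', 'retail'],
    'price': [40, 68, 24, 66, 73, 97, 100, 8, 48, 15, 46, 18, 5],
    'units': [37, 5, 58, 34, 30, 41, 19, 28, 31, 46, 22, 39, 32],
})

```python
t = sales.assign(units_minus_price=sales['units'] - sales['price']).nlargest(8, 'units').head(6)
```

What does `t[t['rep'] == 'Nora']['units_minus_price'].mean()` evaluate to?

add column units_minus_price = sales['units'] - sales['price']:
     rep  channel  price  units  units_minus_price
0   Nora   retail     40     37                 -3
1   Nora  partner     68      5                -63
2    Ben   retail     24     58                 34
3   Nora    phone     66     34                -32
4    Ben   retail     73     30                -43
5   Nora    phone     97     41                -56
6    Ben  partner    100     19                -81
7    Ben   retail      8     28                 20
8   Nora   retail     48     31                -17
9   Nora    phone     15     46                 31
10   Ben   retail     46     22                -24
11  Nora  partner     18     39                 21
12  Nora   retail      5     32                 27
take 8 rows with largest units:
     rep  channel  price  units  units_minus_price
2    Ben   retail     24     58                 34
9   Nora    phone     15     46                 31
5   Nora    phone     97     41                -56
11  Nora  partner     18     39                 21
0   Nora   retail     40     37                 -3
3   Nora    phone     66     34                -32
12  Nora   retail      5     32                 27
8   Nora   retail     48     31                -17
take first 6 rows:
     rep  channel  price  units  units_minus_price
2    Ben   retail     24     58                 34
9   Nora    phone     15     46                 31
5   Nora    phone     97     41                -56
11  Nora  partner     18     39                 21
0   Nora   retail     40     37                 -3
3   Nora    phone     66     34                -32
filter rows where rep == 'Nora':
     rep  channel  price  units  units_minus_price
9   Nora    phone     15     46                 31
5   Nora    phone     97     41                -56
11  Nora  partner     18     39                 21
0   Nora   retail     40     37                 -3
3   Nora    phone     66     34                -32

-7.8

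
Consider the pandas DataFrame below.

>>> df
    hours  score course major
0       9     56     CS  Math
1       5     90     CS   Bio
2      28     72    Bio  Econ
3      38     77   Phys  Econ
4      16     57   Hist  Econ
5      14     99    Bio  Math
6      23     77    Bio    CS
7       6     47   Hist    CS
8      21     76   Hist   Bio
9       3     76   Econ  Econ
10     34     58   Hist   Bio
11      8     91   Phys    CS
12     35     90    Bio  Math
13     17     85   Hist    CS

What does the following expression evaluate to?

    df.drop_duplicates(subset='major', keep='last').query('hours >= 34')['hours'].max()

drop duplicate major (keep=last):
    hours  score course major
9       3     76   Econ  Econ
10     34     58   Hist   Bio
12     35     90    Bio  Math
13     17     85   Hist    CS
filter rows where hours >= 34:
    hours  score course major
10     34     58   Hist   Bio
12     35     90    Bio  Math

35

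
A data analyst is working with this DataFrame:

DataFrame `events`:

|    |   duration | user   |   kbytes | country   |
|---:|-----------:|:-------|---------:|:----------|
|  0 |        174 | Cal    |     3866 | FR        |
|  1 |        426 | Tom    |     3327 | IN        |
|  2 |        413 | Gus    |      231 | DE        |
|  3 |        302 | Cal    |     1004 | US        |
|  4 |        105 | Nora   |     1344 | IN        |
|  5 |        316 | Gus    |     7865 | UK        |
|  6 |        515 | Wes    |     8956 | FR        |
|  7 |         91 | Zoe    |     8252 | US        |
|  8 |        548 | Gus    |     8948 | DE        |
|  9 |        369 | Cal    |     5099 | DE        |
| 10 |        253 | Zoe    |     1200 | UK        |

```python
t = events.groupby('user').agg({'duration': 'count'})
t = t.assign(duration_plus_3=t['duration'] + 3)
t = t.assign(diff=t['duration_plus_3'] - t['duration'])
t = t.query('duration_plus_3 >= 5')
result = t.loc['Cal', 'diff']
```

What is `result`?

3

group by user, count of duration:
      duration
user          
Cal          3
Gus          3
Nora         1
Tom          1
Wes          1
Zoe          2
add column duration_plus_3 = t['duration'] + 3:
      duration  duration_plus_3
user                           
Cal          3                6
Gus          3                6
Nora         1                4
Tom          1                4
Wes          1                4
Zoe          2                5
add column diff = t['duration_plus_3'] - t['duration']:
      duration  duration_plus_3  diff
user                                 
Cal          3                6     3
Gus          3                6     3
Nora         1                4     3
Tom          1                4     3
Wes          1                4     3
Zoe          2                5     3
filter rows where duration_plus_3 >= 5:
      duration  duration_plus_3  diff
user                                 
Cal          3                6     3
Gus          3                6     3
Zoe          2                5     3
Taking the value at row 'Cal', column 'diff' gives 3.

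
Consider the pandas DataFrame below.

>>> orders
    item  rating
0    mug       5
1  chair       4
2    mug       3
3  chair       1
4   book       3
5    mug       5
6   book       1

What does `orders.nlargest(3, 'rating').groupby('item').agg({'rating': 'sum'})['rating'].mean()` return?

take 3 rows with largest rating:
    item  rating
0    mug       5
5    mug       5
1  chair       4
group by item, sum of rating:
       rating
item         
chair       4
mug        10
The mean of column 'rating' is 7.0.

7.0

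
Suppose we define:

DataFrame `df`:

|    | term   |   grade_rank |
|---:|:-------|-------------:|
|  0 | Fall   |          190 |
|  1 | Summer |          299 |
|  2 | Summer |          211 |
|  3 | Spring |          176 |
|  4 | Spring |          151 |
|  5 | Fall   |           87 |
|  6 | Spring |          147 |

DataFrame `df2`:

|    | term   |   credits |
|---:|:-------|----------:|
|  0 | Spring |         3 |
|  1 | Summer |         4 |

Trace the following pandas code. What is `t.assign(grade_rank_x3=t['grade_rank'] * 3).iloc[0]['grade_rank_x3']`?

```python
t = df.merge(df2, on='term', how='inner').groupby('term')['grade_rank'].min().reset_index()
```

441

merge on 'term' (how='inner') → 5 rows:
     term  grade_rank  credits
0  Summer         299        4
1  Summer         211        4
2  Spring         176        3
3  Spring         151        3
4  Spring         147        3
group by term, min of grade_rank:
term
Spring    147
Summer    211
Name: grade_rank, dtype: int64
reset_index():
     term  grade_rank
0  Spring         147
1  Summer         211
add column grade_rank_x3 = t['grade_rank'] * 3:
     term  grade_rank  grade_rank_x3
0  Spring         147            441
1  Summer         211            633
Taking the value at position 0, column 'grade_rank_x3' gives 441.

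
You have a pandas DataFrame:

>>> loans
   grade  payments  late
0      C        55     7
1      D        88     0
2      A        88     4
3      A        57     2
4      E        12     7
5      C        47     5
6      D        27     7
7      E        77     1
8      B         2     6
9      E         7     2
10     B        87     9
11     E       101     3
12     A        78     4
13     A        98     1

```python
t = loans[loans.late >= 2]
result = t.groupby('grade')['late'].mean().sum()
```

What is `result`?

27.8333333333

filter rows where late >= 2:
   grade  payments  late
0      C        55     7
2      A        88     4
3      A        57     2
4      E        12     7
5      C        47     5
6      D        27     7
8      B         2     6
9      E         7     2
10     B        87     9
11     E       101     3
12     A        78     4
group by grade, mean of late:
grade
A    3.333333
B    7.500000
C    6.000000
D    7.000000
E    4.000000
Name: late, dtype: float64
Finally, sum of the resulting series = 27.8333333333.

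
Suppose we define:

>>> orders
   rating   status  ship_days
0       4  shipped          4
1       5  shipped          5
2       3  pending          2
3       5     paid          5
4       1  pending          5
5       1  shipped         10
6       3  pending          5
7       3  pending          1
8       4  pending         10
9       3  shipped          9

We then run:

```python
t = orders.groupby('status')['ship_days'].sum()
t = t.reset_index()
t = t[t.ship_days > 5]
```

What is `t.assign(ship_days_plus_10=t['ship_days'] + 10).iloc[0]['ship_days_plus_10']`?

33

group by status, sum of ship_days:
status
paid        5
pending    23
shipped    28
Name: ship_days, dtype: int64
reset_index():
    status  ship_days
0     paid          5
1  pending         23
2  shipped         28
filter rows where ship_days > 5:
    status  ship_days
1  pending         23
2  shipped         28
add column ship_days_plus_10 = t['ship_days'] + 10:
    status  ship_days  ship_days_plus_10
1  pending         23                 33
2  shipped         28                 38
Reading off the value at position 0, column 'ship_days_plus_10', we get 33.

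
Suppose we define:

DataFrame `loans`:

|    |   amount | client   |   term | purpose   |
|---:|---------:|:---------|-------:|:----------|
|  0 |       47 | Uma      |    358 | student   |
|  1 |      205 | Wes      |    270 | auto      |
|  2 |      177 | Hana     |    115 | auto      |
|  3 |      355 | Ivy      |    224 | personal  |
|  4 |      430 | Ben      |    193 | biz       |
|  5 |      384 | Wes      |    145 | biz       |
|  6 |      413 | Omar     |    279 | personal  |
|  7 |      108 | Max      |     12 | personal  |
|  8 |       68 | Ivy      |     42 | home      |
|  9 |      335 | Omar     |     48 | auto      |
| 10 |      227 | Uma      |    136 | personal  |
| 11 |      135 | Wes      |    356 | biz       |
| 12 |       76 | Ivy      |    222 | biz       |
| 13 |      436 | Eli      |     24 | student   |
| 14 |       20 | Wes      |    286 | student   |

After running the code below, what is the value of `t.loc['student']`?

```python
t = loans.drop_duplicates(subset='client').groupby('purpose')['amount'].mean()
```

241.5

drop duplicate client (keep=first):
    amount client  term   purpose
0       47    Uma   358   student
1      205    Wes   270      auto
2      177   Hana   115      auto
3      355    Ivy   224  personal
4      430    Ben   193       biz
6      413   Omar   279  personal
7      108    Max    12  personal
13     436    Eli    24   student
group by purpose, mean of amount:
purpose
auto        191.0
biz         430.0
personal    292.0
student     241.5
Name: amount, dtype: float64
Taking the value at index 'student' gives 241.5.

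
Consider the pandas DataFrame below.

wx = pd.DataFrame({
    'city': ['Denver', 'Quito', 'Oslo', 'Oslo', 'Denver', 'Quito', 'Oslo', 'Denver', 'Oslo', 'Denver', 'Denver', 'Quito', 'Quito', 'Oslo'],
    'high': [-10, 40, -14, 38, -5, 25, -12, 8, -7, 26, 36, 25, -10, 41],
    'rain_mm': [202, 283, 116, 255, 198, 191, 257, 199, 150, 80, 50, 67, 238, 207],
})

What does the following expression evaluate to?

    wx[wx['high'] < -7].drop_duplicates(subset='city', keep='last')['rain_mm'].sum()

filter rows where high < -7:
      city  high  rain_mm
0   Denver   -10      202
2     Oslo   -14      116
6     Oslo   -12      257
12   Quito   -10      238
drop duplicate city (keep=last):
      city  high  rain_mm
0   Denver   -10      202
6     Oslo   -12      257
12   Quito   -10      238
Taking the sum of column 'rain_mm' gives 697.

697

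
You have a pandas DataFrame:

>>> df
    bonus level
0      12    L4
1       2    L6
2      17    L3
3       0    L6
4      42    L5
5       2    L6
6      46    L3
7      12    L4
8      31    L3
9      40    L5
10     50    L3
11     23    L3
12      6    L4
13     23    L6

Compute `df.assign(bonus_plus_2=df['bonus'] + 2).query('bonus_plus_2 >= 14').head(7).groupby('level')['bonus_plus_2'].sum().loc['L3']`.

100

add column bonus_plus_2 = df['bonus'] + 2:
    bonus level  bonus_plus_2
0      12    L4            14
1       2    L6             4
2      17    L3            19
3       0    L6             2
4      42    L5            44
5       2    L6             4
6      46    L3            48
7      12    L4            14
8      31    L3            33
9      40    L5            42
10     50    L3            52
11     23    L3            25
12      6    L4             8
13     23    L6            25
filter rows where bonus_plus_2 >= 14:
    bonus level  bonus_plus_2
0      12    L4            14
2      17    L3            19
4      42    L5            44
6      46    L3            48
7      12    L4            14
8      31    L3            33
9      40    L5            42
10     50    L3            52
11     23    L3            25
13     23    L6            25
take first 7 rows:
   bonus level  bonus_plus_2
0     12    L4            14
2     17    L3            19
4     42    L5            44
6     46    L3            48
7     12    L4            14
8     31    L3            33
9     40    L5            42
group by level, sum of bonus_plus_2:
level
L3    100
L4     28
L5     86
Name: bonus_plus_2, dtype: int64
value at index 'L3' → 100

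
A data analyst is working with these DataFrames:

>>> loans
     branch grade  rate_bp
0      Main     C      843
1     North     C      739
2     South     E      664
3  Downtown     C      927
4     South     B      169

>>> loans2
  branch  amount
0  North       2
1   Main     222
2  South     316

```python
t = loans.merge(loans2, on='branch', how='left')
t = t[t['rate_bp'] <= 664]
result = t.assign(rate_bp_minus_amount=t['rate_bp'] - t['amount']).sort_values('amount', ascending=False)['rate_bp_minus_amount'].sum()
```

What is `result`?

merge on 'branch' (how='left') → 5 rows:
     branch grade  rate_bp  amount
0      Main     C      843   222.0
1     North     C      739     2.0
2     South     E      664   316.0
3  Downtown     C      927     NaN
4     South     B      169   316.0
filter rows where rate_bp <= 664:
  branch grade  rate_bp  amount
2  South     E      664   316.0
4  South     B      169   316.0
add column rate_bp_minus_amount = t['rate_bp'] - t['amount']:
  branch grade  rate_bp  amount  rate_bp_minus_amount
2  South     E      664   316.0                 348.0
4  South     B      169   316.0                -147.0
sort by amount descending:
  branch grade  rate_bp  amount  rate_bp_minus_amount
2  South     E      664   316.0                 348.0
4  South     B      169   316.0                -147.0
sum of column 'rate_bp_minus_amount' → 201.0

201.0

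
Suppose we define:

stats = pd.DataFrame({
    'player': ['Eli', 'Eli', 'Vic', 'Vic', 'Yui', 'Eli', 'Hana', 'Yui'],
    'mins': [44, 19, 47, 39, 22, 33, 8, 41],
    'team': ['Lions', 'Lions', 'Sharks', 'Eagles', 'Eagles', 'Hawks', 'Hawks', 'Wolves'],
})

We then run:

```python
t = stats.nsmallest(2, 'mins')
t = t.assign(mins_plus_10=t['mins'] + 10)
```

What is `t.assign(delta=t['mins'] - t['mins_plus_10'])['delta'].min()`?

take 2 rows with smallest mins:
  player  mins   team
6   Hana     8  Hawks
1    Eli    19  Lions
add column mins_plus_10 = t['mins'] + 10:
  player  mins   team  mins_plus_10
6   Hana     8  Hawks            18
1    Eli    19  Lions            29
add column delta = t['mins'] - t['mins_plus_10']:
  player  mins   team  mins_plus_10  delta
6   Hana     8  Hawks            18    -10
1    Eli    19  Lions            29    -10
Reading off the min of column 'delta', we get -10.

-10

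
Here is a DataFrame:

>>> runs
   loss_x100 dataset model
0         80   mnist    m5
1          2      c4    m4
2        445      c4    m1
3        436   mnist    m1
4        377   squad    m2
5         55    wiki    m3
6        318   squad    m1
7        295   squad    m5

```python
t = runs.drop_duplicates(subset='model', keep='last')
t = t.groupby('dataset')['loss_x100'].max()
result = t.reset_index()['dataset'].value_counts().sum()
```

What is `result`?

3

drop duplicate model (keep=last):
   loss_x100 dataset model
1          2      c4    m4
4        377   squad    m2
5         55    wiki    m3
6        318   squad    m1
7        295   squad    m5
group by dataset, max of loss_x100:
dataset
c4         2
squad    377
wiki      55
Name: loss_x100, dtype: int64
reset_index():
  dataset  loss_x100
0      c4          2
1   squad        377
2    wiki         55
value_counts of dataset:
dataset
c4       1
squad    1
wiki     1
Name: count, dtype: int64
Then the sum of the resulting series: 3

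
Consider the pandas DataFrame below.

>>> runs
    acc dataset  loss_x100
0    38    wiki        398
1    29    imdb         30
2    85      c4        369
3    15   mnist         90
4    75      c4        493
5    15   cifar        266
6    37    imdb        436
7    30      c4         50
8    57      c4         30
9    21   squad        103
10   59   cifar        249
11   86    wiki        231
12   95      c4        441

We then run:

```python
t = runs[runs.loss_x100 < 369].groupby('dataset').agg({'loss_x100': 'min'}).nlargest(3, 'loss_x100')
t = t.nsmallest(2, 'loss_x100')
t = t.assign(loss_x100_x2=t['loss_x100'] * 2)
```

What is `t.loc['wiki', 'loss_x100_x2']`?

462

filter rows where loss_x100 < 369:
    acc dataset  loss_x100
1    29    imdb         30
3    15   mnist         90
5    15   cifar        266
7    30      c4         50
8    57      c4         30
9    21   squad        103
10   59   cifar        249
11   86    wiki        231
group by dataset, min of loss_x100:
         loss_x100
dataset           
c4              30
cifar          249
imdb            30
mnist           90
squad          103
wiki           231
take 3 rows with largest loss_x100:
         loss_x100
dataset           
cifar          249
wiki           231
squad          103
take 2 rows with smallest loss_x100:
         loss_x100
dataset           
squad          103
wiki           231
add column loss_x100_x2 = t['loss_x100'] * 2:
         loss_x100  loss_x100_x2
dataset                         
squad          103           206
wiki           231           462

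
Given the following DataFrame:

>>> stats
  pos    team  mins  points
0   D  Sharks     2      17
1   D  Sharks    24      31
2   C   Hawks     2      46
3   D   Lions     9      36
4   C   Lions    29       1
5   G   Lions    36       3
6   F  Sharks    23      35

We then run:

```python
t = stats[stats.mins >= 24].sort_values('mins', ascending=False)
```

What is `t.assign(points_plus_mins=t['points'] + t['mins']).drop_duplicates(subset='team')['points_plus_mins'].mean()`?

47.0

filter rows where mins >= 24:
  pos    team  mins  points
1   D  Sharks    24      31
4   C   Lions    29       1
5   G   Lions    36       3
sort by mins descending:
  pos    team  mins  points
5   G   Lions    36       3
4   C   Lions    29       1
1   D  Sharks    24      31
add column points_plus_mins = t['points'] + t['mins']:
  pos    team  mins  points  points_plus_mins
5   G   Lions    36       3                39
4   C   Lions    29       1                30
1   D  Sharks    24      31                55
drop duplicate team (keep=first):
  pos    team  mins  points  points_plus_mins
5   G   Lions    36       3                39
1   D  Sharks    24      31                55
The mean of column 'points_plus_mins' is 47.0.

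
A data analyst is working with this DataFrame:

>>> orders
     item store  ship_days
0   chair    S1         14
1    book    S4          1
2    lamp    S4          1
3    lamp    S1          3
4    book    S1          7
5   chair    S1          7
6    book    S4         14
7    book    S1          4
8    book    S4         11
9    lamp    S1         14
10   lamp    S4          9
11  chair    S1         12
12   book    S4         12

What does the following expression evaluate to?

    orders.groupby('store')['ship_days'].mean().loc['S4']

group by store, mean of ship_days:
store
S1    8.714286
S4    8.000000
Name: ship_days, dtype: float64
value at index 'S4' → 8.0

8.0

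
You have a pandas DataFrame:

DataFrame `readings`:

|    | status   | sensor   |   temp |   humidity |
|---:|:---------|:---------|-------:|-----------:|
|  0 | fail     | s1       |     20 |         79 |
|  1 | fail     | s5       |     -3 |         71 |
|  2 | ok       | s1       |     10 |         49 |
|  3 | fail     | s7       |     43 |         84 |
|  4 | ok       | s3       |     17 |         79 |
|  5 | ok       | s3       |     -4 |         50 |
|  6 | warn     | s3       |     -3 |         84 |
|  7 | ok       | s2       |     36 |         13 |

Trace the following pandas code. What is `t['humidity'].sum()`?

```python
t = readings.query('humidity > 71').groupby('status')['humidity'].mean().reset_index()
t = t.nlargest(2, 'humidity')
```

165.5

filter rows where humidity > 71:
  status sensor  temp  humidity
0   fail     s1    20        79
3   fail     s7    43        84
4     ok     s3    17        79
6   warn     s3    -3        84
group by status, mean of humidity:
status
fail    81.5
ok      79.0
warn    84.0
Name: humidity, dtype: float64
reset_index():
  status  humidity
0   fail      81.5
1     ok      79.0
2   warn      84.0
take 2 rows with largest humidity:
  status  humidity
2   warn      84.0
0   fail      81.5
So sum() = 165.5.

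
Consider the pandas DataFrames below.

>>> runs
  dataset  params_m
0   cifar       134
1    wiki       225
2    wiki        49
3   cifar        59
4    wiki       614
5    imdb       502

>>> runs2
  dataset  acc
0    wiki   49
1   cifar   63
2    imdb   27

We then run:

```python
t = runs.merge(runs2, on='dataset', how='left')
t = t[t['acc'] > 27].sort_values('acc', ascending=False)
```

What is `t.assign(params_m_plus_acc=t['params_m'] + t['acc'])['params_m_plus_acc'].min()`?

98

merge on 'dataset' (how='left') → 6 rows:
  dataset  params_m  acc
0   cifar       134   63
1    wiki       225   49
2    wiki        49   49
3   cifar        59   63
4    wiki       614   49
5    imdb       502   27
filter rows where acc > 27:
  dataset  params_m  acc
0   cifar       134   63
1    wiki       225   49
2    wiki        49   49
3   cifar        59   63
4    wiki       614   49
sort by acc descending:
  dataset  params_m  acc
0   cifar       134   63
3   cifar        59   63
1    wiki       225   49
2    wiki        49   49
4    wiki       614   49
add column params_m_plus_acc = t['params_m'] + t['acc']:
  dataset  params_m  acc  params_m_plus_acc
0   cifar       134   63                197
3   cifar        59   63                122
1    wiki       225   49                274
2    wiki        49   49                 98
4    wiki       614   49                663
Taking the min of column 'params_m_plus_acc' gives 98.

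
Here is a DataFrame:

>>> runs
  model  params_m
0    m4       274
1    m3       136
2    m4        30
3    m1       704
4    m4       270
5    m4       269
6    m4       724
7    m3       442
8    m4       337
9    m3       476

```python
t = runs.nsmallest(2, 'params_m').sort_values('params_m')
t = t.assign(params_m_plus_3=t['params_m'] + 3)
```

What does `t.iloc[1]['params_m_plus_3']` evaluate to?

take 2 rows with smallest params_m:
  model  params_m
2    m4        30
1    m3       136
sort by params_m:
  model  params_m
2    m4        30
1    m3       136
add column params_m_plus_3 = t['params_m'] + 3:
  model  params_m  params_m_plus_3
2    m4        30               33
1    m3       136              139
Reading off the value at position 1, column 'params_m_plus_3', we get 139.

139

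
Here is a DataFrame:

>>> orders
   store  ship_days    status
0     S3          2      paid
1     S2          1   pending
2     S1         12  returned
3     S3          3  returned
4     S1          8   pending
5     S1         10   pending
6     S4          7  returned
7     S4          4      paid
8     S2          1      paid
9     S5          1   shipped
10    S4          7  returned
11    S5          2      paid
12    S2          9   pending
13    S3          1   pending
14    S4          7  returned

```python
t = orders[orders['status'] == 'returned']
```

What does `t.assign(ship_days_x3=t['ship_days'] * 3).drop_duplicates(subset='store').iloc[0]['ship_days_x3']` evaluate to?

36

filter rows where status == 'returned':
   store  ship_days    status
2     S1         12  returned
3     S3          3  returned
6     S4          7  returned
10    S4          7  returned
14    S4          7  returned
add column ship_days_x3 = t['ship_days'] * 3:
   store  ship_days    status  ship_days_x3
2     S1         12  returned            36
3     S3          3  returned             9
6     S4          7  returned            21
10    S4          7  returned            21
14    S4          7  returned            21
drop duplicate store (keep=first):
  store  ship_days    status  ship_days_x3
2    S1         12  returned            36
3    S3          3  returned             9
6    S4          7  returned            21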